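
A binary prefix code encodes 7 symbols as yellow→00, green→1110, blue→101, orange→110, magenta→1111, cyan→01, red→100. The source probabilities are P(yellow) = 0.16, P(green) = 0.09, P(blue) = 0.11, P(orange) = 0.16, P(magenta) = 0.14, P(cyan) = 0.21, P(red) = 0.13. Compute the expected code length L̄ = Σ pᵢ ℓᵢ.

L̄ = Σ pᵢ·ℓᵢ = 0.16·2 + 0.09·4 + 0.11·3 + 0.16·3 + 0.14·4 + 0.21·2 + 0.13·3 = 2.86 bits/symbol.

2.86 bits/symbol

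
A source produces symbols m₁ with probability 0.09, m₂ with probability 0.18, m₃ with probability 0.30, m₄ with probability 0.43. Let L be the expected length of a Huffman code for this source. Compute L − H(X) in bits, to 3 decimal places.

0.037 bits

Entropy H = −Σ p log₂ p ≈ 1.8026 bits.
Huffman merges: 9/100+9/50→27/100; 27/100+3/10→57/100; 43/100+57/100→1. L = 46/25 ≈ 1.8400.
L − H = 1.8400 − 1.8026 = 0.037 bits.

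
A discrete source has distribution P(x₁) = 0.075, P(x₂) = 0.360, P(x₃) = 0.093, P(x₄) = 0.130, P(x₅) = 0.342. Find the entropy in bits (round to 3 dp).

2.042 bits

H = −Σ pᵢ log₂ pᵢ.
−0.075·log₂(0.075) = 0.2803
−0.360·log₂(0.360) = 0.5306
−0.093·log₂(0.093) = 0.3187
−0.130·log₂(0.130) = 0.3826
−0.342·log₂(0.342) = 0.5294
Sum ≈ 2.0416 → 2.042 bits.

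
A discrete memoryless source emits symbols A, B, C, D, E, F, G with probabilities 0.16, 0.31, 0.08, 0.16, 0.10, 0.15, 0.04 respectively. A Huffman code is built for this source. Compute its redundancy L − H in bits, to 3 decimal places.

Entropy H = −Σ p log₂ p ≈ 2.5898 bits.
Huffman merges: 1/25+2/25→3/25; 1/10+3/25→11/50; 3/20+4/25→31/100; 4/25+11/50→19/50; 31/100+31/100→31/50; 19/50+31/50→1. L = 53/20 ≈ 2.6500.
L − H = 2.6500 − 2.5898 = 0.060 bits.

0.060 bits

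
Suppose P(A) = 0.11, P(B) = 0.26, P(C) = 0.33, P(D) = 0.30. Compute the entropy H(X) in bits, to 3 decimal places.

H = −Σ pᵢ log₂ pᵢ.
−0.11·log₂(0.11) = 0.3503
−0.26·log₂(0.26) = 0.5053
−0.33·log₂(0.33) = 0.5278
−0.30·log₂(0.30) = 0.5211
Sum ≈ 1.9045 → 1.904 bits.

1.904 bits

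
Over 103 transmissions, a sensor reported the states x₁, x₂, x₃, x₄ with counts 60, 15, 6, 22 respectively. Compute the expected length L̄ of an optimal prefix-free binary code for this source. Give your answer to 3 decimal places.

1.621 bits/symbol

Probabilities are the counts divided by 103.
Repeatedly combine the two least-probable nodes; the expected code length is the sum of the merged weights.
merge 6/103 + 15/103 → 21/103
merge 21/103 + 22/103 → 43/103
merge 43/103 + 60/103 → 1
L = 21/103 + 43/103 + 1 = 167/103 ≈ 1.621 bits/symbol.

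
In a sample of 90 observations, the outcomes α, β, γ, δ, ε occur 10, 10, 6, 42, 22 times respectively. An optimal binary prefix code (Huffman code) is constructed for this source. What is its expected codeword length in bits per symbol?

2 bits/symbol

Probabilities are the counts divided by 90.
Repeatedly combine the two least-probable nodes; the expected code length is the sum of the merged weights.
merge 1/15 + 1/9 → 8/45
merge 1/9 + 8/45 → 13/45
merge 11/45 + 13/45 → 8/15
merge 7/15 + 8/15 → 1
L = 8/45 + 13/45 + 8/15 + 1 = 2 bits/symbol.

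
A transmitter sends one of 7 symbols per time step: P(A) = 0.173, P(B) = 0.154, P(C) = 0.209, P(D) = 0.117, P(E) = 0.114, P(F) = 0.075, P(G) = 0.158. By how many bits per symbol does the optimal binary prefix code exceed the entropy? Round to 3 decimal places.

Entropy H = −Σ p log₂ p ≈ 2.7457 bits.
Huffman merges: 3/40+57/500→189/1000; 117/1000+77/500→271/1000; 79/500+173/1000→331/1000; 189/1000+209/1000→199/500; 271/1000+331/1000→301/500; 199/500+301/500→1. L = 2791/1000 ≈ 2.7910.
L − H = 2.7910 − 2.7457 = 0.045 bits.

0.045 bits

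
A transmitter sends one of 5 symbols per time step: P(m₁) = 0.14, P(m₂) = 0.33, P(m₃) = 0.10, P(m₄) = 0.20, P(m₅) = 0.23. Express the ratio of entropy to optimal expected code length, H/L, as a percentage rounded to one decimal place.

98.6%

Entropy H = −Σ p log₂ p ≈ 2.2092 bits.
Huffman merges: 1/10+7/50→6/25; 1/5+23/100→43/100; 6/25+33/100→57/100; 43/100+57/100→1. L = 56/25 ≈ 2.2400.
Efficiency = H/L = 2.2092/2.2400 = 98.6%.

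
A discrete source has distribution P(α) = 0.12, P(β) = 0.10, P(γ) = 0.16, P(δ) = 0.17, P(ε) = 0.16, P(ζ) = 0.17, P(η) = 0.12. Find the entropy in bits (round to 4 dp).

2.7815 bits

H = −Σ pᵢ log₂ pᵢ.
−0.12·log₂(0.12) = 0.3671
−0.10·log₂(0.10) = 0.3322
−0.16·log₂(0.16) = 0.4230
−0.17·log₂(0.17) = 0.4346
−0.16·log₂(0.16) = 0.4230
−0.17·log₂(0.17) = 0.4346
−0.12·log₂(0.12) = 0.3671
Sum ≈ 2.7815 → 2.7815 bits.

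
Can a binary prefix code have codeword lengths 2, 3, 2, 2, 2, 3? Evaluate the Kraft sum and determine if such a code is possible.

With common denominator 2^3 = 8: Σ 2^(−ℓᵢ) = 2/8 + 1/8 + 2/8 + 2/8 + 2/8 + 1/8 = 10/8 = 1.25.
Kraft's inequality requires Σ ≤ 1; here Σ = 1.25 > 1, so no such prefix code exists.

1.25; no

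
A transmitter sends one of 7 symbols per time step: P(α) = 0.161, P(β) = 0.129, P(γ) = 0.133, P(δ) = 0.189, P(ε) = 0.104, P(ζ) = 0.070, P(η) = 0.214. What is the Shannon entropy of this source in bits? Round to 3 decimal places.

H = −Σ pᵢ log₂ pᵢ.
−0.161·log₂(0.161) = 0.4242
−0.129·log₂(0.129) = 0.3811
−0.133·log₂(0.133) = 0.3871
−0.189·log₂(0.189) = 0.4543
−0.104·log₂(0.104) = 0.3396
−0.070·log₂(0.070) = 0.2686
−0.214·log₂(0.214) = 0.4760
Sum ≈ 2.7309 → 2.731 bits.

2.731 bits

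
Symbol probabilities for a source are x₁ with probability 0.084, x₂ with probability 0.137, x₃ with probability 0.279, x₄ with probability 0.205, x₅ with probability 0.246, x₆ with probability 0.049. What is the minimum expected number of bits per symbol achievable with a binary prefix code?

2.403 bits/symbol

Repeatedly combine the two least-probable nodes; the expected code length is the sum of the merged weights.
merge 49/1000 + 21/250 → 133/1000
merge 133/1000 + 137/1000 → 27/100
merge 41/200 + 123/500 → 451/1000
merge 27/100 + 279/1000 → 549/1000
merge 451/1000 + 549/1000 → 1
L = 133/1000 + 27/100 + 451/1000 + 549/1000 + 1 = 2403/1000 = 2.403 bits/symbol.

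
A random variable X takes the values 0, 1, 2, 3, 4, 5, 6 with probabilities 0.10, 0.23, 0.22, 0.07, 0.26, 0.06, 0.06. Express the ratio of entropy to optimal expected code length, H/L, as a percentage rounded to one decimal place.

Entropy H = −Σ p log₂ p ≈ 2.5613 bits.
Huffman merges: 3/50+3/50→3/25; 7/100+1/10→17/100; 3/25+17/100→29/100; 11/50+23/100→9/20; 13/50+29/100→11/20; 9/20+11/20→1. L = 129/50 ≈ 2.5800.
Efficiency = H/L = 2.5613/2.5800 = 99.3%.

99.3%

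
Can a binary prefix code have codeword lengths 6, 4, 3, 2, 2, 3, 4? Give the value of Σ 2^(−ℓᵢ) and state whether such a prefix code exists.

With common denominator 2^6 = 64: Σ 2^(−ℓᵢ) = 1/64 + 4/64 + 8/64 + 16/64 + 16/64 + 8/64 + 4/64 = 57/64 = 0.890625.
Kraft's inequality requires Σ ≤ 1; here Σ = 0.890625 ≤ 1, so such a prefix code exists.

0.890625; yes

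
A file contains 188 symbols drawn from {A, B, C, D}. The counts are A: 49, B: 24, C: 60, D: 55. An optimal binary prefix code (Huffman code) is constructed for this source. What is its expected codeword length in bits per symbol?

Probabilities are the counts divided by 188.
Repeatedly combine the two least-probable nodes; the expected code length is the sum of the merged weights.
merge 6/47 + 49/188 → 73/188
merge 55/188 + 15/47 → 115/188
merge 73/188 + 115/188 → 1
L = 73/188 + 115/188 + 1 = 2 bits/symbol.

2 bits/symbol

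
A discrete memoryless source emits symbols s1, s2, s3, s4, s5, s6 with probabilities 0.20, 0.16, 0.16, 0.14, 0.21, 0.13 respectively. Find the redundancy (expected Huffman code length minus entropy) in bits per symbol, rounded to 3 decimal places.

Entropy H = −Σ p log₂ p ≈ 2.5630 bits.
Huffman merges: 13/100+7/50→27/100; 4/25+4/25→8/25; 1/5+21/100→41/100; 27/100+8/25→59/100; 41/100+59/100→1. L = 259/100 ≈ 2.5900.
L − H = 2.5900 − 2.5630 = 0.027 bits.

0.027 bits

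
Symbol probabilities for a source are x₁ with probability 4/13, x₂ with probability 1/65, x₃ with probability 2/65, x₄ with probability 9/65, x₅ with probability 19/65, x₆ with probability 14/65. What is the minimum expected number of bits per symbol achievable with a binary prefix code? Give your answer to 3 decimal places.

2.231 bits/symbol

Repeatedly combine the two least-probable nodes; the expected code length is the sum of the merged weights.
merge 1/65 + 2/65 → 3/65
merge 3/65 + 9/65 → 12/65
merge 12/65 + 14/65 → 2/5
merge 19/65 + 4/13 → 3/5
merge 2/5 + 3/5 → 1
L = 3/65 + 12/65 + 2/5 + 3/5 + 1 = 29/13 ≈ 2.231 bits/symbol.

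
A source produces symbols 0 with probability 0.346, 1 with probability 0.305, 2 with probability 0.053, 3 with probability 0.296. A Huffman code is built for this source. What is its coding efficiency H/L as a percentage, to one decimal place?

89.8%

Entropy H = −Σ p log₂ p ≈ 1.7968 bits.
Huffman merges: 53/1000+37/125→349/1000; 61/200+173/500→651/1000; 349/1000+651/1000→1. L = 2 ≈ 2.0000.
Efficiency = H/L = 1.7968/2.0000 = 89.8%.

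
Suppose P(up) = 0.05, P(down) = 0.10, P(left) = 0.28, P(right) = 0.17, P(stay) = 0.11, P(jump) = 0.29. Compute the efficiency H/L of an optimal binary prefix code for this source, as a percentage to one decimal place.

Entropy H = −Σ p log₂ p ≈ 2.3653 bits.
Huffman merges: 1/20+1/10→3/20; 11/100+3/20→13/50; 17/100+13/50→43/100; 7/25+29/100→57/100; 43/100+57/100→1. L = 241/100 ≈ 2.4100.
Efficiency = H/L = 2.3653/2.4100 = 98.1%.

98.1%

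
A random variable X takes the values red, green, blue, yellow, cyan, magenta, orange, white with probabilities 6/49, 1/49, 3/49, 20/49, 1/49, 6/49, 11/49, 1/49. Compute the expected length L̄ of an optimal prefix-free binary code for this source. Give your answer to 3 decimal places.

Repeatedly combine the two least-probable nodes; the expected code length is the sum of the merged weights.
merge 1/49 + 1/49 → 2/49
merge 1/49 + 2/49 → 3/49
merge 3/49 + 3/49 → 6/49
merge 6/49 + 6/49 → 12/49
merge 6/49 + 11/49 → 17/49
merge 12/49 + 17/49 → 29/49
merge 20/49 + 29/49 → 1
L = 2/49 + 3/49 + 6/49 + 12/49 + 17/49 + 29/49 + 1 = 118/49 ≈ 2.408 bits/symbol.

2.408 bits/symbol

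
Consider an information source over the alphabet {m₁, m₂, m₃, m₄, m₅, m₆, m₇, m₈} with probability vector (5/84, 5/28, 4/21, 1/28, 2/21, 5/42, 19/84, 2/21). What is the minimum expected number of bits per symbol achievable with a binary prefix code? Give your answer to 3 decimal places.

2.869 bits/symbol

Repeatedly combine the two least-probable nodes; the expected code length is the sum of the merged weights.
merge 1/28 + 5/84 → 2/21
merge 2/21 + 2/21 → 4/21
merge 2/21 + 5/42 → 3/14
merge 5/28 + 4/21 → 31/84
merge 4/21 + 3/14 → 17/42
merge 19/84 + 31/84 → 25/42
merge 17/42 + 25/42 → 1
L = 2/21 + 4/21 + 3/14 + 31/84 + 17/42 + 25/42 + 1 = 241/84 ≈ 2.869 bits/symbol.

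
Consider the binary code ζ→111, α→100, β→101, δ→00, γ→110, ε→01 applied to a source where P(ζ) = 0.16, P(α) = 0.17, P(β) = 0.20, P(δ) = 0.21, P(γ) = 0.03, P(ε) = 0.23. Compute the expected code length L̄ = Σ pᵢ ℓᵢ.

L̄ = Σ pᵢ·ℓᵢ = 0.16·3 + 0.17·3 + 0.20·3 + 0.21·2 + 0.03·3 + 0.23·2 = 2.56 bits/symbol.

2.56 bits/symbol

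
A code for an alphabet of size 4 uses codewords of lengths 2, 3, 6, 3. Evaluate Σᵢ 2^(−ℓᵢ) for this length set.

0.515625

With common denominator 2^6 = 64: Σ 2^(−ℓᵢ) = 16/64 + 8/64 + 1/64 + 8/64 = 33/64 = 0.515625.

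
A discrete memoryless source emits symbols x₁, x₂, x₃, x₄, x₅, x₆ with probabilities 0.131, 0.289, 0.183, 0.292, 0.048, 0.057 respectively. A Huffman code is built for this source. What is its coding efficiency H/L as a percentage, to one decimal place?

Entropy H = −Σ p log₂ p ≈ 2.3145 bits.
Huffman merges: 6/125+57/1000→21/200; 21/200+131/1000→59/250; 183/1000+59/250→419/1000; 289/1000+73/250→581/1000; 419/1000+581/1000→1. L = 2341/1000 ≈ 2.3410.
Efficiency = H/L = 2.3145/2.3410 = 98.9%.

98.9%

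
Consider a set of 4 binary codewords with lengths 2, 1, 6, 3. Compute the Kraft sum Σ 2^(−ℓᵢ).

0.890625

With common denominator 2^6 = 64: Σ 2^(−ℓᵢ) = 16/64 + 32/64 + 1/64 + 8/64 = 57/64 = 0.890625.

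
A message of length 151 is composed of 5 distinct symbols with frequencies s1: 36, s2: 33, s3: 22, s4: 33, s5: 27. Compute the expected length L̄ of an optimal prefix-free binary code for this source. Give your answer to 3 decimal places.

2.325 bits/symbol

Probabilities are the counts divided by 151.
Repeatedly combine the two least-probable nodes; the expected code length is the sum of the merged weights.
merge 22/151 + 27/151 → 49/151
merge 33/151 + 33/151 → 66/151
merge 36/151 + 49/151 → 85/151
merge 66/151 + 85/151 → 1
L = 49/151 + 66/151 + 85/151 + 1 = 351/151 ≈ 2.325 bits/symbol.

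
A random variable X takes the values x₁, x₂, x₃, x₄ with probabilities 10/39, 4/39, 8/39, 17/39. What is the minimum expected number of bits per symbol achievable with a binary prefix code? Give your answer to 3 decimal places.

1.872 bits/symbol

Repeatedly combine the two least-probable nodes; the expected code length is the sum of the merged weights.
merge 4/39 + 8/39 → 4/13
merge 10/39 + 4/13 → 22/39
merge 17/39 + 22/39 → 1
L = 4/13 + 22/39 + 1 = 73/39 ≈ 1.872 bits/symbol.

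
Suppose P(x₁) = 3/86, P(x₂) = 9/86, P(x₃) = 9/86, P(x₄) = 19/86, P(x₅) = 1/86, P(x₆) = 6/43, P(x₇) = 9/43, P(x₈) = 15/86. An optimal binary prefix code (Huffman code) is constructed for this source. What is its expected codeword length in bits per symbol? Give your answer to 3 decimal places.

Repeatedly combine the two least-probable nodes; the expected code length is the sum of the merged weights.
merge 1/86 + 3/86 → 2/43
merge 2/43 + 9/86 → 13/86
merge 9/86 + 6/43 → 21/86
merge 13/86 + 15/86 → 14/43
merge 9/43 + 19/86 → 37/86
merge 21/86 + 14/43 → 49/86
merge 37/86 + 49/86 → 1
L = 2/43 + 13/86 + 21/86 + 14/43 + 37/86 + 49/86 + 1 = 119/43 ≈ 2.767 bits/symbol.

2.767 bits/symbol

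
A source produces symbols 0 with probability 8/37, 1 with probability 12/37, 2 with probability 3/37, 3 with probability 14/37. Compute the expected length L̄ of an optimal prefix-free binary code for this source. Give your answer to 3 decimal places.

Repeatedly combine the two least-probable nodes; the expected code length is the sum of the merged weights.
merge 3/37 + 8/37 → 11/37
merge 11/37 + 12/37 → 23/37
merge 14/37 + 23/37 → 1
L = 11/37 + 23/37 + 1 = 71/37 ≈ 1.919 bits/symbol.

1.919 bits/symbol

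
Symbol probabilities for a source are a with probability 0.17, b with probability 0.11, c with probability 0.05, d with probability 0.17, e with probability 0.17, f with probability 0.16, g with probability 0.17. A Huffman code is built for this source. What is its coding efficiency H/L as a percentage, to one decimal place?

Entropy H = −Σ p log₂ p ≈ 2.7277 bits.
Huffman merges: 1/20+11/100→4/25; 4/25+4/25→8/25; 17/100+17/100→17/50; 17/100+17/100→17/50; 8/25+17/50→33/50; 17/50+33/50→1. L = 141/50 ≈ 2.8200.
Efficiency = H/L = 2.7277/2.8200 = 96.7%.

96.7%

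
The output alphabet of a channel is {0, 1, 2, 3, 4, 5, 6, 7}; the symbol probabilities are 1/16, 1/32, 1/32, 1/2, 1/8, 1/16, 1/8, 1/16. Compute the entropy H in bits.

2.3125 bits

Each probability is a power of 1/2, so log₂(1/p) is an integer.
H = Σ p·log₂(1/p) = 1/16·4 + 1/32·5 + 1/32·5 + 1/2·1 + 1/8·3 + 1/16·4 + 1/8·3 + 1/16·4 = 2.3125 bits.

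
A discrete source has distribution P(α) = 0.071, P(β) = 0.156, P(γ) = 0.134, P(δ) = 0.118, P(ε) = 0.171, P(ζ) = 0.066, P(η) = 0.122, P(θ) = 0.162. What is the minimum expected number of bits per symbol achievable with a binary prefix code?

2.966 bits/symbol

Repeatedly combine the two least-probable nodes; the expected code length is the sum of the merged weights.
merge 33/500 + 71/1000 → 137/1000
merge 59/500 + 61/500 → 6/25
merge 67/500 + 137/1000 → 271/1000
merge 39/250 + 81/500 → 159/500
merge 171/1000 + 6/25 → 411/1000
merge 271/1000 + 159/500 → 589/1000
merge 411/1000 + 589/1000 → 1
L = 137/1000 + 6/25 + 271/1000 + 159/500 + 411/1000 + 589/1000 + 1 = 1483/500 = 2.966 bits/symbol.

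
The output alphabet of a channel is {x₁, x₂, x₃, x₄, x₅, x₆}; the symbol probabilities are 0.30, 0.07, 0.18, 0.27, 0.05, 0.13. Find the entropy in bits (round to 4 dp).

2.3437 bits

H = −Σ pᵢ log₂ pᵢ.
−0.30·log₂(0.30) = 0.5211
−0.07·log₂(0.07) = 0.2686
−0.18·log₂(0.18) = 0.4453
−0.27·log₂(0.27) = 0.5100
−0.05·log₂(0.05) = 0.2161
−0.13·log₂(0.13) = 0.3826
Sum ≈ 2.3437 → 2.3437 bits.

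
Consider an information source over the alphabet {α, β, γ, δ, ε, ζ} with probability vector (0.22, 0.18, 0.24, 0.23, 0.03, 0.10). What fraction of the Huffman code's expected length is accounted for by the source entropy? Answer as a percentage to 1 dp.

Entropy H = −Σ p log₂ p ≈ 2.3916 bits.
Huffman merges: 3/100+1/10→13/100; 13/100+9/50→31/100; 11/50+23/100→9/20; 6/25+31/100→11/20; 9/20+11/20→1. L = 61/25 ≈ 2.4400.
Efficiency = H/L = 2.3916/2.4400 = 98.0%.

98.0%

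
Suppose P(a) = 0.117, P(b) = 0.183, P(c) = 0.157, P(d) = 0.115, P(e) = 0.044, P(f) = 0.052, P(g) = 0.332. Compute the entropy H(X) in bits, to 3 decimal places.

H = −Σ pᵢ log₂ pᵢ.
−0.117·log₂(0.117) = 0.3622
−0.183·log₂(0.183) = 0.4484
−0.157·log₂(0.157) = 0.4194
−0.115·log₂(0.115) = 0.3588
−0.044·log₂(0.044) = 0.1983
−0.052·log₂(0.052) = 0.2218
−0.332·log₂(0.332) = 0.5281
Sum ≈ 2.5369 → 2.537 bits.

2.537 bits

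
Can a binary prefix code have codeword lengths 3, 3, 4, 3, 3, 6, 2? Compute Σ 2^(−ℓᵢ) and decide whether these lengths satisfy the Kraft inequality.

With common denominator 2^6 = 64: Σ 2^(−ℓᵢ) = 8/64 + 8/64 + 4/64 + 8/64 + 8/64 + 1/64 + 16/64 = 53/64 = 0.828125.
Kraft's inequality requires Σ ≤ 1; here Σ = 0.828125 ≤ 1, so such a prefix code exists.

0.828125; yes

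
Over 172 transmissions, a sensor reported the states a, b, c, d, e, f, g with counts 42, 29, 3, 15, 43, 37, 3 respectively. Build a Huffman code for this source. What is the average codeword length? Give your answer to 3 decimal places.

2.448 bits/symbol

Probabilities are the counts divided by 172.
Repeatedly combine the two least-probable nodes; the expected code length is the sum of the merged weights.
merge 3/172 + 3/172 → 3/86
merge 3/86 + 15/172 → 21/172
merge 21/172 + 29/172 → 25/86
merge 37/172 + 21/86 → 79/172
merge 1/4 + 25/86 → 93/172
merge 79/172 + 93/172 → 1
L = 3/86 + 21/172 + 25/86 + 79/172 + 93/172 + 1 = 421/172 ≈ 2.448 bits/symbol.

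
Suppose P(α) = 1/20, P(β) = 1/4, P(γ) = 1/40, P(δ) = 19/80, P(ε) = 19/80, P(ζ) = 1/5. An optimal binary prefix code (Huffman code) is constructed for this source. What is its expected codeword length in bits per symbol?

Repeatedly combine the two least-probable nodes; the expected code length is the sum of the merged weights.
merge 1/40 + 1/20 → 3/40
merge 3/40 + 1/5 → 11/40
merge 19/80 + 19/80 → 19/40
merge 1/4 + 11/40 → 21/40
merge 19/40 + 21/40 → 1
L = 3/40 + 11/40 + 19/40 + 21/40 + 1 = 47/20 = 2.35 bits/symbol.

2.35 bits/symbol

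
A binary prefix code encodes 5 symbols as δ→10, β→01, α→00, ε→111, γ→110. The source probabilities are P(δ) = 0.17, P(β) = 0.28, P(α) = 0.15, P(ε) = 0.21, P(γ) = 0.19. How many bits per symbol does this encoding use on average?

2.4 bits/symbol

L̄ = Σ pᵢ·ℓᵢ = 0.17·2 + 0.28·2 + 0.15·2 + 0.21·3 + 0.19·3 = 2.4 bits/symbol.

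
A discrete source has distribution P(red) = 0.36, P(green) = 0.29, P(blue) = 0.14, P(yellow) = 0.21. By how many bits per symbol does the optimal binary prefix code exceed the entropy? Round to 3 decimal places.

Entropy H = −Σ p log₂ p ≈ 1.9185 bits.
Huffman merges: 7/50+21/100→7/20; 29/100+7/20→16/25; 9/25+16/25→1. L = 199/100 ≈ 1.9900.
L − H = 1.9900 − 1.9185 = 0.072 bits.

0.072 bits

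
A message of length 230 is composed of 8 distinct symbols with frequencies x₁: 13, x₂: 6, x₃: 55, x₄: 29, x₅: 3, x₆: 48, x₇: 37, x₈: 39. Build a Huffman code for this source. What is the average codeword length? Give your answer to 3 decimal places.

2.687 bits/symbol

Probabilities are the counts divided by 230.
Repeatedly combine the two least-probable nodes; the expected code length is the sum of the merged weights.
merge 3/230 + 3/115 → 9/230
merge 9/230 + 13/230 → 11/115
merge 11/115 + 29/230 → 51/230
merge 37/230 + 39/230 → 38/115
merge 24/115 + 51/230 → 99/230
merge 11/46 + 38/115 → 131/230
merge 99/230 + 131/230 → 1
L = 9/230 + 11/115 + 51/230 + 38/115 + 99/230 + 131/230 + 1 = 309/115 ≈ 2.687 bits/symbol.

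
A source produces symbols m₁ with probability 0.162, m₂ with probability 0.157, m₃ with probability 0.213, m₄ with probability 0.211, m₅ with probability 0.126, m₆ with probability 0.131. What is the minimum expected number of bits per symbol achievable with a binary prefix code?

Repeatedly combine the two least-probable nodes; the expected code length is the sum of the merged weights.
merge 63/500 + 131/1000 → 257/1000
merge 157/1000 + 81/500 → 319/1000
merge 211/1000 + 213/1000 → 53/125
merge 257/1000 + 319/1000 → 72/125
merge 53/125 + 72/125 → 1
L = 257/1000 + 319/1000 + 53/125 + 72/125 + 1 = 322/125 = 2.576 bits/symbol.

2.576 bits/symbol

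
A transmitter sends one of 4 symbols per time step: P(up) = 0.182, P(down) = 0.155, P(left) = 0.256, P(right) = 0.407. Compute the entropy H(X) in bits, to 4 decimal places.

H = −Σ pᵢ log₂ pᵢ.
−0.182·log₂(0.182) = 0.4474
−0.155·log₂(0.155) = 0.4169
−0.256·log₂(0.256) = 0.5032
−0.407·log₂(0.407) = 0.5278
Sum ≈ 1.8953 → 1.8953 bits.

1.8953 bits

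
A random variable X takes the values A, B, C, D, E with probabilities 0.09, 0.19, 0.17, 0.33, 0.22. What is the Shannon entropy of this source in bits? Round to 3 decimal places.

H = −Σ pᵢ log₂ pᵢ.
−0.09·log₂(0.09) = 0.3127
−0.19·log₂(0.19) = 0.4552
−0.17·log₂(0.17) = 0.4346
−0.33·log₂(0.33) = 0.5278
−0.22·log₂(0.22) = 0.4806
Sum ≈ 2.2109 → 2.211 bits.

2.211 bits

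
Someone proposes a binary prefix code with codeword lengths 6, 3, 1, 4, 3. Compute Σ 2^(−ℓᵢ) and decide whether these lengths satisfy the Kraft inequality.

0.828125; yes

With common denominator 2^6 = 64: Σ 2^(−ℓᵢ) = 1/64 + 8/64 + 32/64 + 4/64 + 8/64 = 53/64 = 0.828125.
Kraft's inequality requires Σ ≤ 1; here Σ = 0.828125 ≤ 1, so such a prefix code exists.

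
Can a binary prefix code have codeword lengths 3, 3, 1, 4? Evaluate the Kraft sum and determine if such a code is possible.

0.8125; yes

With common denominator 2^4 = 16: Σ 2^(−ℓᵢ) = 2/16 + 2/16 + 8/16 + 1/16 = 13/16 = 0.8125.
Kraft's inequality requires Σ ≤ 1; here Σ = 0.8125 ≤ 1, so such a prefix code exists.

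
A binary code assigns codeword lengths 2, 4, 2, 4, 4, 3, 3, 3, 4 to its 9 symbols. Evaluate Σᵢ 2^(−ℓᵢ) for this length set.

1.125

With common denominator 2^4 = 16: Σ 2^(−ℓᵢ) = 4/16 + 1/16 + 4/16 + 1/16 + 1/16 + 2/16 + 2/16 + 2/16 + 1/16 = 18/16 = 1.125.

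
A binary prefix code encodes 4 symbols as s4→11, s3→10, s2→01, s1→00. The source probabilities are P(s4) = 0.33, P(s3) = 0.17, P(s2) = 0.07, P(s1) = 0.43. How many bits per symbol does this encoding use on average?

2 bits/symbol

L̄ = Σ pᵢ·ℓᵢ = 0.33·2 + 0.17·2 + 0.07·2 + 0.43·2 = 2 bits/symbol.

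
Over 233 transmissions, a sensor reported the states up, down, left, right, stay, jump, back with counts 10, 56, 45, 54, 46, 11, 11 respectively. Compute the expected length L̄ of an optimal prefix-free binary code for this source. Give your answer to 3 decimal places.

2.558 bits/symbol

Probabilities are the counts divided by 233.
Repeatedly combine the two least-probable nodes; the expected code length is the sum of the merged weights.
merge 10/233 + 11/233 → 21/233
merge 11/233 + 21/233 → 32/233
merge 32/233 + 45/233 → 77/233
merge 46/233 + 54/233 → 100/233
merge 56/233 + 77/233 → 133/233
merge 100/233 + 133/233 → 1
L = 21/233 + 32/233 + 77/233 + 100/233 + 133/233 + 1 = 596/233 ≈ 2.558 bits/symbol.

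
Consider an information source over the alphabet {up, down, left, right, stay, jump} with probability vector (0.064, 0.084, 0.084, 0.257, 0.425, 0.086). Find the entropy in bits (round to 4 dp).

H = −Σ pᵢ log₂ pᵢ.
−0.064·log₂(0.064) = 0.2538
−0.084·log₂(0.084) = 0.3002
−0.084·log₂(0.084) = 0.3002
−0.257·log₂(0.257) = 0.5038
−0.425·log₂(0.425) = 0.5246
−0.086·log₂(0.086) = 0.3044
Sum ≈ 2.1870 → 2.1870 bits.

2.1870 bits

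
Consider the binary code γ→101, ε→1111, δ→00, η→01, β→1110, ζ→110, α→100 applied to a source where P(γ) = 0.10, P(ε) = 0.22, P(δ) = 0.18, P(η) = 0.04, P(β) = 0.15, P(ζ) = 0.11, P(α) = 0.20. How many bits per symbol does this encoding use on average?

3.15 bits/symbol

L̄ = Σ pᵢ·ℓᵢ = 0.10·3 + 0.22·4 + 0.18·2 + 0.04·2 + 0.15·4 + 0.11·3 + 0.20·3 = 3.15 bits/symbol.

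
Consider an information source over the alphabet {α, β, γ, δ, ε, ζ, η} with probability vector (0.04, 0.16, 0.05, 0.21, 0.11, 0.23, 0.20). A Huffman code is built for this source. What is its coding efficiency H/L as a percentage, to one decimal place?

Entropy H = −Σ p log₂ p ≈ 2.6000 bits.
Huffman merges: 1/25+1/20→9/100; 9/100+11/100→1/5; 4/25+1/5→9/25; 1/5+21/100→41/100; 23/100+9/25→59/100; 41/100+59/100→1. L = 53/20 ≈ 2.6500.
Efficiency = H/L = 2.6000/2.6500 = 98.1%.

98.1%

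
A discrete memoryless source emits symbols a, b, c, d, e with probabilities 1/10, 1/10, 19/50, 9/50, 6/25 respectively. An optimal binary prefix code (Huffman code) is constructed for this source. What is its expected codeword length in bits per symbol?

2.2 bits/symbol

Repeatedly combine the two least-probable nodes; the expected code length is the sum of the merged weights.
merge 1/10 + 1/10 → 1/5
merge 9/50 + 1/5 → 19/50
merge 6/25 + 19/50 → 31/50
merge 19/50 + 31/50 → 1
L = 1/5 + 19/50 + 31/50 + 1 = 11/5 = 2.2 bits/symbol.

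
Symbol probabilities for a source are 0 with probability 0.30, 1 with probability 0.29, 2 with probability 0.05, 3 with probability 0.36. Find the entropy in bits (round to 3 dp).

1.786 bits

H = −Σ pᵢ log₂ pᵢ.
−0.30·log₂(0.30) = 0.5211
−0.29·log₂(0.29) = 0.5179
−0.05·log₂(0.05) = 0.2161
−0.36·log₂(0.36) = 0.5306
Sum ≈ 1.7857 → 1.786 bits.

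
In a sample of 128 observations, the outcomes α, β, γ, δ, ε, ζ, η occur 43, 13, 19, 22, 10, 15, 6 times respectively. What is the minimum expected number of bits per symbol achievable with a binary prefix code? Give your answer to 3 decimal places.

2.617 bits/symbol

Probabilities are the counts divided by 128.
Repeatedly combine the two least-probable nodes; the expected code length is the sum of the merged weights.
merge 3/64 + 5/64 → 1/8
merge 13/128 + 15/128 → 7/32
merge 1/8 + 19/128 → 35/128
merge 11/64 + 7/32 → 25/64
merge 35/128 + 43/128 → 39/64
merge 25/64 + 39/64 → 1
L = 1/8 + 7/32 + 35/128 + 25/64 + 39/64 + 1 = 335/128 ≈ 2.617 bits/symbol.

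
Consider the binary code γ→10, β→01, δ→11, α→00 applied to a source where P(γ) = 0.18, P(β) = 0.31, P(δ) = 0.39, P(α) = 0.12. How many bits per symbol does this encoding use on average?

L̄ = Σ pᵢ·ℓᵢ = 0.18·2 + 0.31·2 + 0.39·2 + 0.12·2 = 2 bits/symbol.

2 bits/symbol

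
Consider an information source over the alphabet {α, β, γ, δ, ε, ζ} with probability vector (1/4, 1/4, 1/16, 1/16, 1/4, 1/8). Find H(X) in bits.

2.375 bits

Each probability is a power of 1/2, so log₂(1/p) is an integer.
H = Σ p·log₂(1/p) = 1/4·2 + 1/4·2 + 1/16·4 + 1/16·4 + 1/4·2 + 1/8·3 = 2.375 bits.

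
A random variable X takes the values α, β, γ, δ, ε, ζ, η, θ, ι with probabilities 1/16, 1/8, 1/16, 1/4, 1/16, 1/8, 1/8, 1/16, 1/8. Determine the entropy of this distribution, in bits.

3 bits

Each probability is a power of 1/2, so log₂(1/p) is an integer.
H = Σ p·log₂(1/p) = 1/16·4 + 1/8·3 + 1/16·4 + 1/4·2 + 1/16·4 + 1/8·3 + 1/8·3 + 1/16·4 + 1/8·3 = 3 bits.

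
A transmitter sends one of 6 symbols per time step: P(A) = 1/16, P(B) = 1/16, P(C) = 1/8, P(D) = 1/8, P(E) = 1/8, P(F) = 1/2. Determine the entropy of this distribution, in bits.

Each probability is a power of 1/2, so log₂(1/p) is an integer.
H = Σ p·log₂(1/p) = 1/16·4 + 1/16·4 + 1/8·3 + 1/8·3 + 1/8·3 + 1/2·1 = 2.125 bits.

2.125 bits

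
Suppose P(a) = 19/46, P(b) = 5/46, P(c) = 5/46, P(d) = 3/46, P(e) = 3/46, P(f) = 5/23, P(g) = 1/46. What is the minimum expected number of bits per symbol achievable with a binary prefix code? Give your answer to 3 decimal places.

2.413 bits/symbol

Repeatedly combine the two least-probable nodes; the expected code length is the sum of the merged weights.
merge 1/46 + 3/46 → 2/23
merge 3/46 + 2/23 → 7/46
merge 5/46 + 5/46 → 5/23
merge 7/46 + 5/23 → 17/46
merge 5/23 + 17/46 → 27/46
merge 19/46 + 27/46 → 1
L = 2/23 + 7/46 + 5/23 + 17/46 + 27/46 + 1 = 111/46 ≈ 2.413 bits/symbol.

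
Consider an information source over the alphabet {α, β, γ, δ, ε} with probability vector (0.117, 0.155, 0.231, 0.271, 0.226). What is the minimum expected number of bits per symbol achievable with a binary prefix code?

2.272 bits/symbol

Repeatedly combine the two least-probable nodes; the expected code length is the sum of the merged weights.
merge 117/1000 + 31/200 → 34/125
merge 113/500 + 231/1000 → 457/1000
merge 271/1000 + 34/125 → 543/1000
merge 457/1000 + 543/1000 → 1
L = 34/125 + 457/1000 + 543/1000 + 1 = 284/125 = 2.272 bits/symbol.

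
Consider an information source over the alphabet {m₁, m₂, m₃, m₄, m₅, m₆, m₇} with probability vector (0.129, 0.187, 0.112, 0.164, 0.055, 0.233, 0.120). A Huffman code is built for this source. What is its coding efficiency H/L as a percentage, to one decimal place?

Entropy H = −Σ p log₂ p ≈ 2.7018 bits.
Huffman merges: 11/200+14/125→167/1000; 3/25+129/1000→249/1000; 41/250+167/1000→331/1000; 187/1000+233/1000→21/50; 249/1000+331/1000→29/50; 21/50+29/50→1. L = 2747/1000 ≈ 2.7470.
Efficiency = H/L = 2.7018/2.7470 = 98.4%.

98.4%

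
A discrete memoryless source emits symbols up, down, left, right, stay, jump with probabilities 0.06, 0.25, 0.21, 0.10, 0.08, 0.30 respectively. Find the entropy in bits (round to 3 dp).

H = −Σ pᵢ log₂ pᵢ.
−0.06·log₂(0.06) = 0.2435
−0.25·log₂(0.25) = 0.5000
−0.21·log₂(0.21) = 0.4728
−0.10·log₂(0.10) = 0.3322
−0.08·log₂(0.08) = 0.2915
−0.30·log₂(0.30) = 0.5211
Sum ≈ 2.3611 → 2.361 bits.

2.361 bits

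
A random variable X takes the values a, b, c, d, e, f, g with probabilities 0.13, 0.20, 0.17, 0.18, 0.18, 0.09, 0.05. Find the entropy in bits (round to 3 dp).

2.701 bits

H = −Σ pᵢ log₂ pᵢ.
−0.13·log₂(0.13) = 0.3826
−0.20·log₂(0.20) = 0.4644
−0.17·log₂(0.17) = 0.4346
−0.18·log₂(0.18) = 0.4453
−0.18·log₂(0.18) = 0.4453
−0.09·log₂(0.09) = 0.3127
−0.05·log₂(0.05) = 0.2161
Sum ≈ 2.7010 → 2.701 bits.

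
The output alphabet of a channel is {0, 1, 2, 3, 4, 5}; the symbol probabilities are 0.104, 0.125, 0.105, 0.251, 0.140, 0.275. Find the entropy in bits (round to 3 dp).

H = −Σ pᵢ log₂ pᵢ.
−0.104·log₂(0.104) = 0.3396
−0.125·log₂(0.125) = 0.3750
−0.105·log₂(0.105) = 0.3414
−0.251·log₂(0.251) = 0.5006
−0.140·log₂(0.140) = 0.3971
−0.275·log₂(0.275) = 0.5122
Sum ≈ 2.4659 → 2.466 bits.

2.466 bits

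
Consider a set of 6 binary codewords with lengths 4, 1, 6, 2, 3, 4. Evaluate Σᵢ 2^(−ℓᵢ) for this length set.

1.015625

With common denominator 2^6 = 64: Σ 2^(−ℓᵢ) = 4/64 + 32/64 + 1/64 + 16/64 + 8/64 + 4/64 = 65/64 = 1.015625.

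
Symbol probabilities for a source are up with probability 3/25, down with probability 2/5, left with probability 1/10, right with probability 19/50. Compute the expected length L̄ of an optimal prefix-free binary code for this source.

1.82 bits/symbol

Repeatedly combine the two least-probable nodes; the expected code length is the sum of the merged weights.
merge 1/10 + 3/25 → 11/50
merge 11/50 + 19/50 → 3/5
merge 2/5 + 3/5 → 1
L = 11/50 + 3/5 + 1 = 91/50 = 1.82 bits/symbol.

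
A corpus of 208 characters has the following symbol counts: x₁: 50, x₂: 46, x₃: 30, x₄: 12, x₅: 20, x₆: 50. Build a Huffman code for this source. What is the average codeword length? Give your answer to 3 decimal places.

Probabilities are the counts divided by 208.
Repeatedly combine the two least-probable nodes; the expected code length is the sum of the merged weights.
merge 3/52 + 5/52 → 2/13
merge 15/104 + 2/13 → 31/104
merge 23/104 + 25/104 → 6/13
merge 25/104 + 31/104 → 7/13
merge 6/13 + 7/13 → 1
L = 2/13 + 31/104 + 6/13 + 7/13 + 1 = 255/104 ≈ 2.452 bits/symbol.

2.452 bits/symbol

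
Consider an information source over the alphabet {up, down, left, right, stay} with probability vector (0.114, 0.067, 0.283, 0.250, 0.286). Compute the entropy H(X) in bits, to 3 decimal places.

2.150 bits

H = −Σ pᵢ log₂ pᵢ.
−0.114·log₂(0.114) = 0.3571
−0.067·log₂(0.067) = 0.2613
−0.283·log₂(0.283) = 0.5154
−0.250·log₂(0.250) = 0.5000
−0.286·log₂(0.286) = 0.5165
Sum ≈ 2.1503 → 2.150 bits.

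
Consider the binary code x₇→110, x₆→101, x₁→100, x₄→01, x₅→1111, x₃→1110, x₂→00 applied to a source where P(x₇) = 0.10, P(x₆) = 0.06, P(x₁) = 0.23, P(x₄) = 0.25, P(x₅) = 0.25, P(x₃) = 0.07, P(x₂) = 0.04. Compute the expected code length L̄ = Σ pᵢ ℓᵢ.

L̄ = Σ pᵢ·ℓᵢ = 0.10·3 + 0.06·3 + 0.23·3 + 0.25·2 + 0.25·4 + 0.07·4 + 0.04·2 = 3.03 bits/symbol.

3.03 bits/symbol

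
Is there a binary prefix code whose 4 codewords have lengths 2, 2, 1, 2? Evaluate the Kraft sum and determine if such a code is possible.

1.25; no

With common denominator 2^2 = 4: Σ 2^(−ℓᵢ) = 1/4 + 1/4 + 2/4 + 1/4 = 5/4 = 1.25.
Kraft's inequality requires Σ ≤ 1; here Σ = 1.25 > 1, so no such prefix code exists.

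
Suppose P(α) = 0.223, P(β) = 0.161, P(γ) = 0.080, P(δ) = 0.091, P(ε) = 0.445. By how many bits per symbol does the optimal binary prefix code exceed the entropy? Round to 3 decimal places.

Entropy H = −Σ p log₂ p ≈ 2.0330 bits.
Huffman merges: 2/25+91/1000→171/1000; 161/1000+171/1000→83/250; 223/1000+83/250→111/200; 89/200+111/200→1. L = 1029/500 ≈ 2.0580.
L − H = 2.0580 − 2.0330 = 0.025 bits.

0.025 bits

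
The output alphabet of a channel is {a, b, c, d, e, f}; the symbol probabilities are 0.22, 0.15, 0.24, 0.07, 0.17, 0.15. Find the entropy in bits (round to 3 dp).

H = −Σ pᵢ log₂ pᵢ.
−0.22·log₂(0.22) = 0.4806
−0.15·log₂(0.15) = 0.4105
−0.24·log₂(0.24) = 0.4941
−0.07·log₂(0.07) = 0.2686
−0.17·log₂(0.17) = 0.4346
−0.15·log₂(0.15) = 0.4105
Sum ≈ 2.4989 → 2.499 bits.

2.499 bits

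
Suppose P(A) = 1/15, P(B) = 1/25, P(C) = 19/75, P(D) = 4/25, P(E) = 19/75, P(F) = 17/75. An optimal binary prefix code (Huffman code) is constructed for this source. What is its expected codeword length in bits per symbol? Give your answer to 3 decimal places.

2.373 bits/symbol

Repeatedly combine the two least-probable nodes; the expected code length is the sum of the merged weights.
merge 1/25 + 1/15 → 8/75
merge 8/75 + 4/25 → 4/15
merge 17/75 + 19/75 → 12/25
merge 19/75 + 4/15 → 13/25
merge 12/25 + 13/25 → 1
L = 8/75 + 4/15 + 12/25 + 13/25 + 1 = 178/75 ≈ 2.373 bits/symbol.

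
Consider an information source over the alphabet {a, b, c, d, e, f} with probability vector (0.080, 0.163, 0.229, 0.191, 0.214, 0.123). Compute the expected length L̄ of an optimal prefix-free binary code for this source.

2.557 bits/symbol

Repeatedly combine the two least-probable nodes; the expected code length is the sum of the merged weights.
merge 2/25 + 123/1000 → 203/1000
merge 163/1000 + 191/1000 → 177/500
merge 203/1000 + 107/500 → 417/1000
merge 229/1000 + 177/500 → 583/1000
merge 417/1000 + 583/1000 → 1
L = 203/1000 + 177/500 + 417/1000 + 583/1000 + 1 = 2557/1000 = 2.557 bits/symbol.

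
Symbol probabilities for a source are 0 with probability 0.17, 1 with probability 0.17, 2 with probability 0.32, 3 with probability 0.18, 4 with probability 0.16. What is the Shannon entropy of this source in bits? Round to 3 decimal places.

H = −Σ pᵢ log₂ pᵢ.
−0.17·log₂(0.17) = 0.4346
−0.17·log₂(0.17) = 0.4346
−0.32·log₂(0.32) = 0.5260
−0.18·log₂(0.18) = 0.4453
−0.16·log₂(0.16) = 0.4230
Sum ≈ 2.2635 → 2.264 bits.

2.264 bits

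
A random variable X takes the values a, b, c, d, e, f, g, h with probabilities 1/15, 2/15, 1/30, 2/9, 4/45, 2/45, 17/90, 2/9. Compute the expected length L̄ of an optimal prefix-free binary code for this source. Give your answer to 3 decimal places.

2.778 bits/symbol

Repeatedly combine the two least-probable nodes; the expected code length is the sum of the merged weights.
merge 1/30 + 2/45 → 7/90
merge 1/15 + 7/90 → 13/90
merge 4/45 + 2/15 → 2/9
merge 13/90 + 17/90 → 1/3
merge 2/9 + 2/9 → 4/9
merge 2/9 + 1/3 → 5/9
merge 4/9 + 5/9 → 1
L = 7/90 + 13/90 + 2/9 + 1/3 + 4/9 + 5/9 + 1 = 25/9 ≈ 2.778 bits/symbol.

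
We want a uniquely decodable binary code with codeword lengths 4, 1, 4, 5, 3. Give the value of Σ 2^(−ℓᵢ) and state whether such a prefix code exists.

With common denominator 2^5 = 32: Σ 2^(−ℓᵢ) = 2/32 + 16/32 + 2/32 + 1/32 + 4/32 = 25/32 = 0.78125.
Kraft's inequality requires Σ ≤ 1; here Σ = 0.78125 ≤ 1, so such a prefix code exists.

0.78125; yes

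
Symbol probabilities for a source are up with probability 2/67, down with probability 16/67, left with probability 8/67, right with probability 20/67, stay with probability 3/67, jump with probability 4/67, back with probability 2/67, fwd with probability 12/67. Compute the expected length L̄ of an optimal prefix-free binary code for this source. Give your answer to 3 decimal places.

Repeatedly combine the two least-probable nodes; the expected code length is the sum of the merged weights.
merge 2/67 + 2/67 → 4/67
merge 3/67 + 4/67 → 7/67
merge 4/67 + 7/67 → 11/67
merge 8/67 + 11/67 → 19/67
merge 12/67 + 16/67 → 28/67
merge 19/67 + 20/67 → 39/67
merge 28/67 + 39/67 → 1
L = 4/67 + 7/67 + 11/67 + 19/67 + 28/67 + 39/67 + 1 = 175/67 ≈ 2.612 bits/symbol.

2.612 bits/symbol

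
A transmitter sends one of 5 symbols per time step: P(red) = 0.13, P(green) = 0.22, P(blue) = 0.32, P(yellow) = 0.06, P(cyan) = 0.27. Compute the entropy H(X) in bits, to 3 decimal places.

H = −Σ pᵢ log₂ pᵢ.
−0.13·log₂(0.13) = 0.3826
−0.22·log₂(0.22) = 0.4806
−0.32·log₂(0.32) = 0.5260
−0.06·log₂(0.06) = 0.2435
−0.27·log₂(0.27) = 0.5100
Sum ≈ 2.1428 → 2.143 bits.

2.143 bits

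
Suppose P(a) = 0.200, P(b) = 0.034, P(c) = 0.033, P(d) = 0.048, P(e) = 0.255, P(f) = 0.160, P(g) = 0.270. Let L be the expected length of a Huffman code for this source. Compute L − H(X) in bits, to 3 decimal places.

0.018 bits

Entropy H = −Σ p log₂ p ≈ 2.4387 bits.
Huffman merges: 33/1000+17/500→67/1000; 6/125+67/1000→23/200; 23/200+4/25→11/40; 1/5+51/200→91/200; 27/100+11/40→109/200; 91/200+109/200→1. L = 2457/1000 ≈ 2.4570.
L − H = 2.4570 − 2.4387 = 0.018 bits.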